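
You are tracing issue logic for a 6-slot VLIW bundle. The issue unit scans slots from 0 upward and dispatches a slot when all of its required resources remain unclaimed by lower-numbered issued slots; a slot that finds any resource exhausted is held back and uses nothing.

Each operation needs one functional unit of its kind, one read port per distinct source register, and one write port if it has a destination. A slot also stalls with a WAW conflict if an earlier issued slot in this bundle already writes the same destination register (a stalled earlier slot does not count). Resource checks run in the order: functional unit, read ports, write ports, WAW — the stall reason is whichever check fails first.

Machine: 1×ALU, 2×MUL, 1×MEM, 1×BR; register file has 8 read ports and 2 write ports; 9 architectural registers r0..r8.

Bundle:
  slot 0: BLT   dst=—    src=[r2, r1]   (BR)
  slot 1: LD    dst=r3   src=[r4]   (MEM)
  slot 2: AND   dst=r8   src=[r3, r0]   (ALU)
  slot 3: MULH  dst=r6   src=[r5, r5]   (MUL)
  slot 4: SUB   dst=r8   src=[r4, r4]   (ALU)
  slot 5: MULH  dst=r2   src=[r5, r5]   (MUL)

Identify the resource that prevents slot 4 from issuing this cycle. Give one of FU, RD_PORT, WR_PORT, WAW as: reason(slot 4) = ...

[0] BR needs rd=2 wr=0: ok; after: ALU=1 MUL=2 MEM=1 BR=0, R=6, W=2
[1] MEM needs rd=1 wr=1: ok; after: ALU=1 MUL=2 MEM=0 BR=0, R=5, W=1
[2] ALU needs rd=2 wr=1: ok; after: ALU=0 MUL=2 MEM=0 BR=0, R=3, W=0
[3] MUL needs rd=1 wr=1: WR_PORT; after: ALU=0 MUL=2 MEM=0 BR=0, R=3, W=0
[4] ALU needs rd=1 wr=1: FU; after: ALU=0 MUL=2 MEM=0 BR=0, R=3, W=0
[5] MUL needs rd=1 wr=1: WR_PORT; after: ALU=0 MUL=2 MEM=0 BR=0, R=3, W=0

reason(slot 4) = FU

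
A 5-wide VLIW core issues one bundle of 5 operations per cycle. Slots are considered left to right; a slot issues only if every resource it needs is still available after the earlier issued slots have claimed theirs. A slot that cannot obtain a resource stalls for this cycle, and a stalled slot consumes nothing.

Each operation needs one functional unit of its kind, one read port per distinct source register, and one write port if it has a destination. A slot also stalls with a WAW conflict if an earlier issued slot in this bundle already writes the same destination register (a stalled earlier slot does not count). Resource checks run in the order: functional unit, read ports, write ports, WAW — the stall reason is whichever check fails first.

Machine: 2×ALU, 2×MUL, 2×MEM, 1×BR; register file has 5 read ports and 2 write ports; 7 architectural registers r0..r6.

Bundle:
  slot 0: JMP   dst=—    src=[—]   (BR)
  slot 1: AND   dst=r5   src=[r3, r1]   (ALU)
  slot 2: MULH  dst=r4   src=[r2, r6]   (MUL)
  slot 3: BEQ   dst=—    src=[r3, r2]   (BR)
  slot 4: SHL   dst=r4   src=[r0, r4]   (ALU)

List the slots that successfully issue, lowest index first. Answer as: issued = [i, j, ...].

(0) want 1×BR +0rd +0wr — yes → AL2|MU2|ME2|BR0|rd5|wr2
(1) want 1×ALU +2rd +1wr — yes → AL1|MU2|ME2|BR0|rd3|wr1
(2) want 1×MUL +2rd +1wr — yes → AL1|MU1|ME2|BR0|rd1|wr0
(3) want 1×BR +2rd +0wr — FU → AL1|MU1|ME2|BR0|rd1|wr0
(4) want 1×ALU +2rd +1wr — RD_PORT → AL1|MU1|ME2|BR0|rd1|wr0

issued = [0, 1, 2]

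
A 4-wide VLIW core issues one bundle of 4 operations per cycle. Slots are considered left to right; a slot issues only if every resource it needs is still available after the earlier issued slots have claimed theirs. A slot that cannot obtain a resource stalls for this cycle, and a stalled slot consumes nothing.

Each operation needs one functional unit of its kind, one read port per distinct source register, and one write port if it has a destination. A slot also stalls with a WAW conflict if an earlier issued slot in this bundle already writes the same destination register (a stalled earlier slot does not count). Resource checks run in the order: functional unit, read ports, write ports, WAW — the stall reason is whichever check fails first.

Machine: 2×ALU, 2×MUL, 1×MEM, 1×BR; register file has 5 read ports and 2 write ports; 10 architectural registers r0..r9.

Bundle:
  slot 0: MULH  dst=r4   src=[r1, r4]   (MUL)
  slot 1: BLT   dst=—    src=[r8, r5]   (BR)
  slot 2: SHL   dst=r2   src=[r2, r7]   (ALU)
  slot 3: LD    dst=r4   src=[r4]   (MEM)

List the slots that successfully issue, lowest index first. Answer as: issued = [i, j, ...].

#0 MUL src=r1,r4 dispatched  <A:2 Mu:1 Ld:1 B:1 rd:3 wr:1>
#1 BR src=r8,r5 dispatched  <A:2 Mu:1 Ld:1 B:0 rd:1 wr:1>
#2 ALU src=r2,r7 held:RD_PORT  <A:2 Mu:1 Ld:1 B:0 rd:1 wr:1>
#3 MEM src=r4 held:WAW  <A:2 Mu:1 Ld:1 B:0 rd:1 wr:1>

issued = [0, 1]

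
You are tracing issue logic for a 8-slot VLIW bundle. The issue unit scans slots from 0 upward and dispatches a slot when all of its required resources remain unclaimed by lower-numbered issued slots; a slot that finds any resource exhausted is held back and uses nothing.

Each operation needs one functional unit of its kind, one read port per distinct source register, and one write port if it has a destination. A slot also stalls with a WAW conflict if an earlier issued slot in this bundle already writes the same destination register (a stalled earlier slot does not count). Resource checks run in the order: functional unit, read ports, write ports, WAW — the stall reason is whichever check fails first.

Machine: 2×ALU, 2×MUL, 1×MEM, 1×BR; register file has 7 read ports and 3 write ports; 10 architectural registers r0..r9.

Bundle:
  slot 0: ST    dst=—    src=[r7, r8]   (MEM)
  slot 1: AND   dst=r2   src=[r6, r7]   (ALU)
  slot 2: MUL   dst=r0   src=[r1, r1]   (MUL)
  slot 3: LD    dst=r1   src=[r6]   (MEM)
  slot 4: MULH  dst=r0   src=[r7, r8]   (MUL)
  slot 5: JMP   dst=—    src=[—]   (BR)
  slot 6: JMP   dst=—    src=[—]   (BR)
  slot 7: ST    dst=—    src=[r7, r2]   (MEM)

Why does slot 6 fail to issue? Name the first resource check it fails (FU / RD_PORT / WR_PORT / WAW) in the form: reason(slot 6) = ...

[0] MEM needs rd=2 wr=0: ok; after: ALU=2 MUL=2 MEM=0 BR=1, R=5, W=3
[1] ALU needs rd=2 wr=1: ok; after: ALU=1 MUL=2 MEM=0 BR=1, R=3, W=2
[2] MUL needs rd=1 wr=1: ok; after: ALU=1 MUL=1 MEM=0 BR=1, R=2, W=1
[3] MEM needs rd=1 wr=1: FU; after: ALU=1 MUL=1 MEM=0 BR=1, R=2, W=1
[4] MUL needs rd=2 wr=1: WAW; after: ALU=1 MUL=1 MEM=0 BR=1, R=2, W=1
[5] BR needs rd=0 wr=0: ok; after: ALU=1 MUL=1 MEM=0 BR=0, R=2, W=1
[6] BR needs rd=0 wr=0: FU; after: ALU=1 MUL=1 MEM=0 BR=0, R=2, W=1
[7] MEM needs rd=2 wr=0: FU; after: ALU=1 MUL=1 MEM=0 BR=0, R=2, W=1

reason(slot 6) = FU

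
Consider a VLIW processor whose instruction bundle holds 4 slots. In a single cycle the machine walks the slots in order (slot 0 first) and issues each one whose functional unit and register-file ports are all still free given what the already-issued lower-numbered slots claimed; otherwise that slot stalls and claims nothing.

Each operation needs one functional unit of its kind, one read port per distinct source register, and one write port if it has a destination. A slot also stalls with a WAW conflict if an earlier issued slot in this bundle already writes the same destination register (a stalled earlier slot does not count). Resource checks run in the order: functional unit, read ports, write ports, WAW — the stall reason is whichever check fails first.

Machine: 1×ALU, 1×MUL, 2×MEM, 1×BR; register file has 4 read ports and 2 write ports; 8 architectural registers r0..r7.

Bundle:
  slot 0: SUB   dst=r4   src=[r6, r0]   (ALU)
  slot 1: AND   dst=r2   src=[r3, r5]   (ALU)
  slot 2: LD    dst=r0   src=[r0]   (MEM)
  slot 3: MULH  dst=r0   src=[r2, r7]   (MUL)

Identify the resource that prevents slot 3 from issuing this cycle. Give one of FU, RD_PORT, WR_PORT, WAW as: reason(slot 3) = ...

reason(slot 3) = RD_PORT

slot 0 (ALU): ISSUE — free A0,Mu1,Ld2,B1 rp2 wp1
slot 1 (ALU): stall FU — free A0,Mu1,Ld2,B1 rp2 wp1
slot 2 (MEM): ISSUE — free A0,Mu1,Ld1,B1 rp1 wp0
slot 3 (MUL): stall RD_PORT — free A0,Mu1,Ld1,B1 rp1 wp0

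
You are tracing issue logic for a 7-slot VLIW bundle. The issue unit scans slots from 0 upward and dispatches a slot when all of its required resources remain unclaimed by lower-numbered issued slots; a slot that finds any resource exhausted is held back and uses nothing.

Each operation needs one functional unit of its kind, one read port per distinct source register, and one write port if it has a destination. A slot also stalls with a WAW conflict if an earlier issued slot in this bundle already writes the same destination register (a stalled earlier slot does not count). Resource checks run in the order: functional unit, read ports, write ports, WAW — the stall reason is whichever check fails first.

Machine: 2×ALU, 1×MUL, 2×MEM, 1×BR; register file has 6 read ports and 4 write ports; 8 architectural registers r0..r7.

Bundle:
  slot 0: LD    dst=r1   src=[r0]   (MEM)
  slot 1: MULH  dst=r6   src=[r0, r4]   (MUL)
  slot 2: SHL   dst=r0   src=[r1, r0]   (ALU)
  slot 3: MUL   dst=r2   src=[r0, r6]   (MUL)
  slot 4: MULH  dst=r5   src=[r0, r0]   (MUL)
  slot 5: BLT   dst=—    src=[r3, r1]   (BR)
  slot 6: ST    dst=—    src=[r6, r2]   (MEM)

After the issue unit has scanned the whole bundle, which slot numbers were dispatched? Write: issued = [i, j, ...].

issued = [0, 1, 2]

(0) want 1×MEM +1rd +1wr — yes → AL2|MU1|ME1|BR1|rd5|wr3
(1) want 1×MUL +2rd +1wr — yes → AL2|MU0|ME1|BR1|rd3|wr2
(2) want 1×ALU +2rd +1wr — yes → AL1|MU0|ME1|BR1|rd1|wr1
(3) want 1×MUL +2rd +1wr — FU → AL1|MU0|ME1|BR1|rd1|wr1
(4) want 1×MUL +1rd +1wr — FU → AL1|MU0|ME1|BR1|rd1|wr1
(5) want 1×BR +2rd +0wr — RD_PORT → AL1|MU0|ME1|BR1|rd1|wr1
(6) want 1×MEM +2rd +0wr — RD_PORT → AL1|MU0|ME1|BR1|rd1|wr1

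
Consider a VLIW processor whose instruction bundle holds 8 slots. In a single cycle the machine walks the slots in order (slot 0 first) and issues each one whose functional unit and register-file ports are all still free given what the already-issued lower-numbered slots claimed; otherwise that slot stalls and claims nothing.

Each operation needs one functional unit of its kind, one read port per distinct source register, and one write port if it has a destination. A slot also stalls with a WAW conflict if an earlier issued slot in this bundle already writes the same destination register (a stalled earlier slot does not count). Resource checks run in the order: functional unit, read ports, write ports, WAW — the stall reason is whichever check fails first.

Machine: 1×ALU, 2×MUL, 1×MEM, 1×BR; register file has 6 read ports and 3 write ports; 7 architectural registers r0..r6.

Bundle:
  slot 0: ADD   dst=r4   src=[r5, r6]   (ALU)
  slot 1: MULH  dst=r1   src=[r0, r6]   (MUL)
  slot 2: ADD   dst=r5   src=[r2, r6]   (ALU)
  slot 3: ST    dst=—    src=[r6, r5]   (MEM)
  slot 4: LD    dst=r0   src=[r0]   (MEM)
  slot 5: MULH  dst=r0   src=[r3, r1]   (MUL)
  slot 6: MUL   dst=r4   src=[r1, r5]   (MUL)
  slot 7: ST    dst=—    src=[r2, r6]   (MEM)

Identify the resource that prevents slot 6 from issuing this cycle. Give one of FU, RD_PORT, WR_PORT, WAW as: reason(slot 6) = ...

#0 ALU src=r5,r6 dispatched  <A:0 Mu:2 Ld:1 B:1 rd:4 wr:2>
#1 MUL src=r0,r6 dispatched  <A:0 Mu:1 Ld:1 B:1 rd:2 wr:1>
#2 ALU src=r2,r6 held:FU  <A:0 Mu:1 Ld:1 B:1 rd:2 wr:1>
#3 MEM src=r6,r5 dispatched  <A:0 Mu:1 Ld:0 B:1 rd:0 wr:1>
#4 MEM src=r0 held:FU  <A:0 Mu:1 Ld:0 B:1 rd:0 wr:1>
#5 MUL src=r3,r1 held:RD_PORT  <A:0 Mu:1 Ld:0 B:1 rd:0 wr:1>
#6 MUL src=r1,r5 held:RD_PORT  <A:0 Mu:1 Ld:0 B:1 rd:0 wr:1>
#7 MEM src=r2,r6 held:FU  <A:0 Mu:1 Ld:0 B:1 rd:0 wr:1>

reason(slot 6) = RD_PORT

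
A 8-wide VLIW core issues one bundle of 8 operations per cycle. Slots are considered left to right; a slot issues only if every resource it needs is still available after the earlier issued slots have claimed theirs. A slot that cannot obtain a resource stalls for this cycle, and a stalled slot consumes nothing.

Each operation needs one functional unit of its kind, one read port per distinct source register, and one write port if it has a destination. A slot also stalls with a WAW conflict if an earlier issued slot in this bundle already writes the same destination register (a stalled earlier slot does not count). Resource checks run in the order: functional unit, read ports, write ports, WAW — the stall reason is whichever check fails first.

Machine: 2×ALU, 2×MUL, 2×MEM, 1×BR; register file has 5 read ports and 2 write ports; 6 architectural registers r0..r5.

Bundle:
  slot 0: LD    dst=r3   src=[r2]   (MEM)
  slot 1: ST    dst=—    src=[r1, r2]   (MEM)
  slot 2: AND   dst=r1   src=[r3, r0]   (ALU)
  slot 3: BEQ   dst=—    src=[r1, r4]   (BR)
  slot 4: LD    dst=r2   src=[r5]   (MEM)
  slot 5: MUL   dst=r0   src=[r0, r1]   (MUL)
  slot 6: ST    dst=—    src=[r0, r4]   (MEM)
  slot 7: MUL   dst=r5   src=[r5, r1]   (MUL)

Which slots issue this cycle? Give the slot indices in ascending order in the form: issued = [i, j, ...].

  0. MEM→r3 ⇒ go  {2A/2Mu/1Ld/1B | 4r 1w}
  1. MEM ⇒ go  {2A/2Mu/0Ld/1B | 2r 1w}
  2. ALU→r1 ⇒ go  {1A/2Mu/0Ld/1B | 0r 0w}
  3. BR ⇒ no(RD_PORT)  {1A/2Mu/0Ld/1B | 0r 0w}
  4. MEM→r2 ⇒ no(FU)  {1A/2Mu/0Ld/1B | 0r 0w}
  5. MUL→r0 ⇒ no(RD_PORT)  {1A/2Mu/0Ld/1B | 0r 0w}
  6. MEM ⇒ no(FU)  {1A/2Mu/0Ld/1B | 0r 0w}
  7. MUL→r5 ⇒ no(RD_PORT)  {1A/2Mu/0Ld/1B | 0r 0w}

issued = [0, 1, 2]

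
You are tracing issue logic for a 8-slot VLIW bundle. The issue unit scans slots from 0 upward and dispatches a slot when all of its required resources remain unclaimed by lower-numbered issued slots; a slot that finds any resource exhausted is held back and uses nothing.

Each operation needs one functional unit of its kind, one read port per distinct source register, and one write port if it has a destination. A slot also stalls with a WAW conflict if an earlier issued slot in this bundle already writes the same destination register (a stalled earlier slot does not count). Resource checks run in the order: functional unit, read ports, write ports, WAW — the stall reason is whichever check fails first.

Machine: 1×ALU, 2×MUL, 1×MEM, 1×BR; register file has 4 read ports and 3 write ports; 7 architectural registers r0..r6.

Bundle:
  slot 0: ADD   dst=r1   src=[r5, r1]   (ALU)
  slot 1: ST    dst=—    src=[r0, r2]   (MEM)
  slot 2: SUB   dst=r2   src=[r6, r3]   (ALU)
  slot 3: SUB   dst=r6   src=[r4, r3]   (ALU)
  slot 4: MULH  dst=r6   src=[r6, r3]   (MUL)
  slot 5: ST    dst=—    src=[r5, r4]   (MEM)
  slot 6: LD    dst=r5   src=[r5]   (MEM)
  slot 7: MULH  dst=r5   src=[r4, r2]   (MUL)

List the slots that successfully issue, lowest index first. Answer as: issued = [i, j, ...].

issued = [0, 1]

  0. ALU→r1 ⇒ go  {0A/2Mu/1Ld/1B | 2r 2w}
  1. MEM ⇒ go  {0A/2Mu/0Ld/1B | 0r 2w}
  2. ALU→r2 ⇒ no(FU)  {0A/2Mu/0Ld/1B | 0r 2w}
  3. ALU→r6 ⇒ no(FU)  {0A/2Mu/0Ld/1B | 0r 2w}
  4. MUL→r6 ⇒ no(RD_PORT)  {0A/2Mu/0Ld/1B | 0r 2w}
  5. MEM ⇒ no(FU)  {0A/2Mu/0Ld/1B | 0r 2w}
  6. MEM→r5 ⇒ no(FU)  {0A/2Mu/0Ld/1B | 0r 2w}
  7. MUL→r5 ⇒ no(RD_PORT)  {0A/2Mu/0Ld/1B | 0r 2w}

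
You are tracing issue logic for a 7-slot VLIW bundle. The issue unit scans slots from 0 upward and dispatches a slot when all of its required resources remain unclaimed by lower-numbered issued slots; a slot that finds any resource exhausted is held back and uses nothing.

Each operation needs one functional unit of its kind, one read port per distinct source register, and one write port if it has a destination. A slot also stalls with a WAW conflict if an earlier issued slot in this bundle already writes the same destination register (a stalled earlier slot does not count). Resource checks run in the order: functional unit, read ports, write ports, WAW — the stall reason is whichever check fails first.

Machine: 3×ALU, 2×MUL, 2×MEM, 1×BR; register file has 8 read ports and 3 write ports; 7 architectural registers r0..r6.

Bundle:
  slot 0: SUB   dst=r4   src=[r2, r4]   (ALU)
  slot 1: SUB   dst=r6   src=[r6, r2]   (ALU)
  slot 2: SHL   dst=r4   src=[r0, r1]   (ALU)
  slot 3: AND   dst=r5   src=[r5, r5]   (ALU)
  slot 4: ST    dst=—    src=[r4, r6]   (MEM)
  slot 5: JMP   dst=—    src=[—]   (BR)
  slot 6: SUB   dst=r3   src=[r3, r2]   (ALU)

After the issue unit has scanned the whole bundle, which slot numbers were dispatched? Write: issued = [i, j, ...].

#0 ALU src=r2,r4 dispatched  <A:2 Mu:2 Ld:2 B:1 rd:6 wr:2>
#1 ALU src=r6,r2 dispatched  <A:1 Mu:2 Ld:2 B:1 rd:4 wr:1>
#2 ALU src=r0,r1 held:WAW  <A:1 Mu:2 Ld:2 B:1 rd:4 wr:1>
#3 ALU src=r5,r5 dispatched  <A:0 Mu:2 Ld:2 B:1 rd:3 wr:0>
#4 MEM src=r4,r6 dispatched  <A:0 Mu:2 Ld:1 B:1 rd:1 wr:0>
#5 BR src=- dispatched  <A:0 Mu:2 Ld:1 B:0 rd:1 wr:0>
#6 ALU src=r3,r2 held:FU  <A:0 Mu:2 Ld:1 B:0 rd:1 wr:0>

issued = [0, 1, 3, 4, 5]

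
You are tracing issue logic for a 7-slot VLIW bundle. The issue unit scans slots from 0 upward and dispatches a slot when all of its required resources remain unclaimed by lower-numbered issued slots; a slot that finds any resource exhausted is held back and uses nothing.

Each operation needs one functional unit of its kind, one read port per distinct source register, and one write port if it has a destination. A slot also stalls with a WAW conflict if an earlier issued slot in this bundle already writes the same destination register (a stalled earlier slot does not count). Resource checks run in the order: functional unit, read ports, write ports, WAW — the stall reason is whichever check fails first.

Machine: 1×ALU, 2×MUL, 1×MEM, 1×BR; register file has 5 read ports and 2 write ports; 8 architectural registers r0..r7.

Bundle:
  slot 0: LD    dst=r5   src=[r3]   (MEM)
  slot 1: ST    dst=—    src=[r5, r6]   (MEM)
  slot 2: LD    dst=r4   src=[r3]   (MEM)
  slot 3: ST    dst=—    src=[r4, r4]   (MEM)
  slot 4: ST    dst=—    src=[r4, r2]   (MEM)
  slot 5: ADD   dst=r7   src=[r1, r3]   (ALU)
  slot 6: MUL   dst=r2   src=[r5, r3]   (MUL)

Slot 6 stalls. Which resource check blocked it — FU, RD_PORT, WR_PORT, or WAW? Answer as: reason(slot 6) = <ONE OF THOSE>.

reason(slot 6) = WR_PORT

slot 0 (MEM): ISSUE — free A1,Mu2,Ld0,B1 rp4 wp1
slot 1 (MEM): stall FU — free A1,Mu2,Ld0,B1 rp4 wp1
slot 2 (MEM): stall FU — free A1,Mu2,Ld0,B1 rp4 wp1
slot 3 (MEM): stall FU — free A1,Mu2,Ld0,B1 rp4 wp1
slot 4 (MEM): stall FU — free A1,Mu2,Ld0,B1 rp4 wp1
slot 5 (ALU): ISSUE — free A0,Mu2,Ld0,B1 rp2 wp0
slot 6 (MUL): stall WR_PORT — free A0,Mu2,Ld0,B1 rp2 wp0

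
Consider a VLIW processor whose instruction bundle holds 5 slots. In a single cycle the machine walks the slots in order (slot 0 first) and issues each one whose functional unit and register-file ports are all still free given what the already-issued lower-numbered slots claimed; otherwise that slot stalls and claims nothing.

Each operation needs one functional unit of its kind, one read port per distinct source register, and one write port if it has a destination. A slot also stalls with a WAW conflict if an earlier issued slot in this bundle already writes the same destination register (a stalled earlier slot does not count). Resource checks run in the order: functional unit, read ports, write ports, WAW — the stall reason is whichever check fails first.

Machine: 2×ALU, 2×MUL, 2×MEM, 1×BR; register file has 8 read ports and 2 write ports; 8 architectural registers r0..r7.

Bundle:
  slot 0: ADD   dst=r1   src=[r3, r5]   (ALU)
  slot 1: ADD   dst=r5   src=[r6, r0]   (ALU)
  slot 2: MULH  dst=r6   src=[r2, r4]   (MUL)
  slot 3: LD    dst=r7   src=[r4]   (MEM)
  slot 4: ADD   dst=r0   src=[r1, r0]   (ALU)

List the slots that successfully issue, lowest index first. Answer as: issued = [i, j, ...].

issued = [0, 1]

#0 ALU src=r3,r5 dispatched  <A:1 Mu:2 Ld:2 B:1 rd:6 wr:1>
#1 ALU src=r6,r0 dispatched  <A:0 Mu:2 Ld:2 B:1 rd:4 wr:0>
#2 MUL src=r2,r4 held:WR_PORT  <A:0 Mu:2 Ld:2 B:1 rd:4 wr:0>
#3 MEM src=r4 held:WR_PORT  <A:0 Mu:2 Ld:2 B:1 rd:4 wr:0>
#4 ALU src=r1,r0 held:FU  <A:0 Mu:2 Ld:2 B:1 rd:4 wr:0>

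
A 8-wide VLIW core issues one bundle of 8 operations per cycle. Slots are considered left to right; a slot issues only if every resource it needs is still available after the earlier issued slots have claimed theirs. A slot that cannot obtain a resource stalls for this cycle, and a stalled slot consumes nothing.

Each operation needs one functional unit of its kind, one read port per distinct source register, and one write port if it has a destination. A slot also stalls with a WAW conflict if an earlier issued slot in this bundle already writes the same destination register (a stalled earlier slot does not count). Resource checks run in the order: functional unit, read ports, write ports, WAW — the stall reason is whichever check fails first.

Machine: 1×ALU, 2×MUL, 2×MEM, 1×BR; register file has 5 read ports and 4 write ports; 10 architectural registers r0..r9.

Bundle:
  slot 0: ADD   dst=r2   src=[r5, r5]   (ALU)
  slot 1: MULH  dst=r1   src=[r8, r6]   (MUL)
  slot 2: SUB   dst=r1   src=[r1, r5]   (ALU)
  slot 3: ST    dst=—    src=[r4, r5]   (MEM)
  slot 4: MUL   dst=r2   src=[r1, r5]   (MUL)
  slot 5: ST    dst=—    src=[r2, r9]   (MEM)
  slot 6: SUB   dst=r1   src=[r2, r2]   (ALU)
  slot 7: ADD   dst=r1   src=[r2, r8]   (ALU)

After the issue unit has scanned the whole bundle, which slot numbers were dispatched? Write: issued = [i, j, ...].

  0. ALU→r2 ⇒ go  {0A/2Mu/2Ld/1B | 4r 3w}
  1. MUL→r1 ⇒ go  {0A/1Mu/2Ld/1B | 2r 2w}
  2. ALU→r1 ⇒ no(FU)  {0A/1Mu/2Ld/1B | 2r 2w}
  3. MEM ⇒ go  {0A/1Mu/1Ld/1B | 0r 2w}
  4. MUL→r2 ⇒ no(RD_PORT)  {0A/1Mu/1Ld/1B | 0r 2w}
  5. MEM ⇒ no(RD_PORT)  {0A/1Mu/1Ld/1B | 0r 2w}
  6. ALU→r1 ⇒ no(FU)  {0A/1Mu/1Ld/1B | 0r 2w}
  7. ALU→r1 ⇒ no(FU)  {0A/1Mu/1Ld/1B | 0r 2w}

issued = [0, 1, 3]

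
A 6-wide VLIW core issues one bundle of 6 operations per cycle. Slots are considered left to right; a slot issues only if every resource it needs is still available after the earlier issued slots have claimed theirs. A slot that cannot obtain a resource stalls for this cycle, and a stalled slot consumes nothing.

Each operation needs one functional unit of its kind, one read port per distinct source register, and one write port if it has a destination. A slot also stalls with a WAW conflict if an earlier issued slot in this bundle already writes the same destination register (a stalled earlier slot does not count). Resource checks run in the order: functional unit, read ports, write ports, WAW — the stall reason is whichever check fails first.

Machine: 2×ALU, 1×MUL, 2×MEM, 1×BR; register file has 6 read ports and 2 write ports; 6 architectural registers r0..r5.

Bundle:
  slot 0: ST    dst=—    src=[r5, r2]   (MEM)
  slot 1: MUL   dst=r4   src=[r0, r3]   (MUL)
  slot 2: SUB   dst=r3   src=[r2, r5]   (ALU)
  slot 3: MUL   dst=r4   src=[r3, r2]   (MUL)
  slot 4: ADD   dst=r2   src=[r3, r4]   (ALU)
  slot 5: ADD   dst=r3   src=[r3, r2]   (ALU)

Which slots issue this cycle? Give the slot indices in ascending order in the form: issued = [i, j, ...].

issued = [0, 1, 2]

#0 MEM src=r5,r2 dispatched  <A:2 Mu:1 Ld:1 B:1 rd:4 wr:2>
#1 MUL src=r0,r3 dispatched  <A:2 Mu:0 Ld:1 B:1 rd:2 wr:1>
#2 ALU src=r2,r5 dispatched  <A:1 Mu:0 Ld:1 B:1 rd:0 wr:0>
#3 MUL src=r3,r2 held:FU  <A:1 Mu:0 Ld:1 B:1 rd:0 wr:0>
#4 ALU src=r3,r4 held:RD_PORT  <A:1 Mu:0 Ld:1 B:1 rd:0 wr:0>
#5 ALU src=r3,r2 held:RD_PORT  <A:1 Mu:0 Ld:1 B:1 rd:0 wr:0>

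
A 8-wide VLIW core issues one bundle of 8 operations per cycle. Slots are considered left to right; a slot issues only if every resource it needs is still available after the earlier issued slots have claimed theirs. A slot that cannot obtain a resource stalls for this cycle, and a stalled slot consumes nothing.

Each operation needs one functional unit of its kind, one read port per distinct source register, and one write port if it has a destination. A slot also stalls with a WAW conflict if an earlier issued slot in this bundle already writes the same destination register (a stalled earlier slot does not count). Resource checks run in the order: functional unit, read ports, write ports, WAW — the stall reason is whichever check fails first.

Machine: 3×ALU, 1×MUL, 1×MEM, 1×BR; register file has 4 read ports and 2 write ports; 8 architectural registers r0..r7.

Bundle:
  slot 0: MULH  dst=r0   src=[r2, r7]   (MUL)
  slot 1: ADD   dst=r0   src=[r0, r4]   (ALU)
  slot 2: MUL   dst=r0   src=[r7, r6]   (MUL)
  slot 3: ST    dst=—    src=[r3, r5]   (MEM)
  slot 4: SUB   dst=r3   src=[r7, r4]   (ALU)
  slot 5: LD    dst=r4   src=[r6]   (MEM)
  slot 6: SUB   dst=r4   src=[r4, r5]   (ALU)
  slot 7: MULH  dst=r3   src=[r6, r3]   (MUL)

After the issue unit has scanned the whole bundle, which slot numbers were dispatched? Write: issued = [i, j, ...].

slot 0 (MUL): ISSUE — free A3,Mu0,Ld1,B1 rp2 wp1
slot 1 (ALU): stall WAW — free A3,Mu0,Ld1,B1 rp2 wp1
slot 2 (MUL): stall FU — free A3,Mu0,Ld1,B1 rp2 wp1
slot 3 (MEM): ISSUE — free A3,Mu0,Ld0,B1 rp0 wp1
slot 4 (ALU): stall RD_PORT — free A3,Mu0,Ld0,B1 rp0 wp1
slot 5 (MEM): stall FU — free A3,Mu0,Ld0,B1 rp0 wp1
slot 6 (ALU): stall RD_PORT — free A3,Mu0,Ld0,B1 rp0 wp1
slot 7 (MUL): stall FU — free A3,Mu0,Ld0,B1 rp0 wp1

issued = [0, 3]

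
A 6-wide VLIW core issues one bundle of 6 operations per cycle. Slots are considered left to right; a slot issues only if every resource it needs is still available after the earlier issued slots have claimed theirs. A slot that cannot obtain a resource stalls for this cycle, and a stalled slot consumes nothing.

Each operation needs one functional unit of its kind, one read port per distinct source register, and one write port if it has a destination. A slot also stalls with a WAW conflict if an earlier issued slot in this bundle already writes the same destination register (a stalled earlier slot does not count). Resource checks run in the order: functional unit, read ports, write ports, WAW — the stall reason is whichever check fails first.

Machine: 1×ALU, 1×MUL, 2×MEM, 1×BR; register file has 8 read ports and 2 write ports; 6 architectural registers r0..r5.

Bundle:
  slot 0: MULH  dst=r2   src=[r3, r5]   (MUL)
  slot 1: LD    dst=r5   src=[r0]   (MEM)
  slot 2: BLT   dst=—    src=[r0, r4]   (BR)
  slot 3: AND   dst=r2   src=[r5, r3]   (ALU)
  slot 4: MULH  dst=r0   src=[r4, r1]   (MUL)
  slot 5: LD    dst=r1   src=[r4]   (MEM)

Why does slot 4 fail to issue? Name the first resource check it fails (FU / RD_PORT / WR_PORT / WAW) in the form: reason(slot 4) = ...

slot 0 (MUL): ISSUE — free A1,Mu0,Ld2,B1 rp6 wp1
slot 1 (MEM): ISSUE — free A1,Mu0,Ld1,B1 rp5 wp0
slot 2 (BR): ISSUE — free A1,Mu0,Ld1,B0 rp3 wp0
slot 3 (ALU): stall WR_PORT — free A1,Mu0,Ld1,B0 rp3 wp0
slot 4 (MUL): stall FU — free A1,Mu0,Ld1,B0 rp3 wp0
slot 5 (MEM): stall WR_PORT — free A1,Mu0,Ld1,B0 rp3 wp0

reason(slot 4) = FU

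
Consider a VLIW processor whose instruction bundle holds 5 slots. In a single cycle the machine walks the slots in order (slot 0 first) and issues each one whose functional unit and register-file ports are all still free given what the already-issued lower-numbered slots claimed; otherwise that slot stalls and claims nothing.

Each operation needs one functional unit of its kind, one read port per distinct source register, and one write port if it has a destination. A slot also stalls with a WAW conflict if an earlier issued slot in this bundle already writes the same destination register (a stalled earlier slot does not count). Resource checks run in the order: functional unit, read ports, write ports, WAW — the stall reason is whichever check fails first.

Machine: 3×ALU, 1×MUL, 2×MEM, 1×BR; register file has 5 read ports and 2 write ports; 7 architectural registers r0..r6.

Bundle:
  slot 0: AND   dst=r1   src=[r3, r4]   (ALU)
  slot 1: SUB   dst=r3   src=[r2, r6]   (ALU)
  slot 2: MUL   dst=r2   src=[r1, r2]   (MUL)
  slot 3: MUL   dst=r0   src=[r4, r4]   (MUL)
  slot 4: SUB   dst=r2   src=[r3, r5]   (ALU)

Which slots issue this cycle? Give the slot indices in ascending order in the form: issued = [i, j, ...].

issued = [0, 1]

#0 ALU src=r3,r4 dispatched  <A:2 Mu:1 Ld:2 B:1 rd:3 wr:1>
#1 ALU src=r2,r6 dispatched  <A:1 Mu:1 Ld:2 B:1 rd:1 wr:0>
#2 MUL src=r1,r2 held:RD_PORT  <A:1 Mu:1 Ld:2 B:1 rd:1 wr:0>
#3 MUL src=r4,r4 held:WR_PORT  <A:1 Mu:1 Ld:2 B:1 rd:1 wr:0>
#4 ALU src=r3,r5 held:RD_PORT  <A:1 Mu:1 Ld:2 B:1 rd:1 wr:0>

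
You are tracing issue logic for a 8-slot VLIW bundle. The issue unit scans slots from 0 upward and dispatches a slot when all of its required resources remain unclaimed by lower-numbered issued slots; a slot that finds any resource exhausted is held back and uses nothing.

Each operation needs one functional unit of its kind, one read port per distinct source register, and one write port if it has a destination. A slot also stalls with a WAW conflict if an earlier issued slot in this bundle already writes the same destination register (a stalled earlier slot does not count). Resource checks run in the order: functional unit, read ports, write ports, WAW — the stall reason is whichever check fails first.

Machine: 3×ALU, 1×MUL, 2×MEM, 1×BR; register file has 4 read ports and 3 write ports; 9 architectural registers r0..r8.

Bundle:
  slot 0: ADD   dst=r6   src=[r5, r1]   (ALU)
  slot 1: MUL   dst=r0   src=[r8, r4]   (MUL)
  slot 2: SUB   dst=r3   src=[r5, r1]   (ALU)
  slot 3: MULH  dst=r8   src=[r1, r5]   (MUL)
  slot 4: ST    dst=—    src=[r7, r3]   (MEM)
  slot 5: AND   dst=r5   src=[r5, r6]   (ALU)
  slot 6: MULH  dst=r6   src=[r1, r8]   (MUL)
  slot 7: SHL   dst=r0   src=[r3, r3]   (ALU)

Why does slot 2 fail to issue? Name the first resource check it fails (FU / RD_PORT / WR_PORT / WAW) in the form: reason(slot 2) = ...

reason(slot 2) = RD_PORT

slot 0 (ALU): ISSUE — free A2,Mu1,Ld2,B1 rp2 wp2
slot 1 (MUL): ISSUE — free A2,Mu0,Ld2,B1 rp0 wp1
slot 2 (ALU): stall RD_PORT — free A2,Mu0,Ld2,B1 rp0 wp1
slot 3 (MUL): stall FU — free A2,Mu0,Ld2,B1 rp0 wp1
slot 4 (MEM): stall RD_PORT — free A2,Mu0,Ld2,B1 rp0 wp1
slot 5 (ALU): stall RD_PORT — free A2,Mu0,Ld2,B1 rp0 wp1
slot 6 (MUL): stall FU — free A2,Mu0,Ld2,B1 rp0 wp1
slot 7 (ALU): stall RD_PORT — free A2,Mu0,Ld2,B1 rp0 wp1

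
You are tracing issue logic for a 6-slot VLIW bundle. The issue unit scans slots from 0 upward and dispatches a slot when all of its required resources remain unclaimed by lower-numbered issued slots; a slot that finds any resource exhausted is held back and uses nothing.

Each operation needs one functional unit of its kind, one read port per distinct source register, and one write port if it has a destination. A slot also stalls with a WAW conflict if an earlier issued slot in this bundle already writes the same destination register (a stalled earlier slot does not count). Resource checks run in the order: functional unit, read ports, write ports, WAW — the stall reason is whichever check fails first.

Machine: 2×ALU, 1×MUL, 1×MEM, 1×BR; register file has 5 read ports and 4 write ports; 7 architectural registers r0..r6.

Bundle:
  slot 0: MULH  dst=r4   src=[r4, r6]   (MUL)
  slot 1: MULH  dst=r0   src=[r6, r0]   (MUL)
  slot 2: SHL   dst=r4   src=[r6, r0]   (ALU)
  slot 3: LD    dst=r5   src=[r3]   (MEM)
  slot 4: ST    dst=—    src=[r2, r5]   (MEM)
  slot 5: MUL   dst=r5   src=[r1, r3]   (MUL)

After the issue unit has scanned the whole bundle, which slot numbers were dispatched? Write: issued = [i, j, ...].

#0 MUL src=r4,r6 dispatched  <A:2 Mu:0 Ld:1 B:1 rd:3 wr:3>
#1 MUL src=r6,r0 held:FU  <A:2 Mu:0 Ld:1 B:1 rd:3 wr:3>
#2 ALU src=r6,r0 held:WAW  <A:2 Mu:0 Ld:1 B:1 rd:3 wr:3>
#3 MEM src=r3 dispatched  <A:2 Mu:0 Ld:0 B:1 rd:2 wr:2>
#4 MEM src=r2,r5 held:FU  <A:2 Mu:0 Ld:0 B:1 rd:2 wr:2>
#5 MUL src=r1,r3 held:FU  <A:2 Mu:0 Ld:0 B:1 rd:2 wr:2>

issued = [0, 3]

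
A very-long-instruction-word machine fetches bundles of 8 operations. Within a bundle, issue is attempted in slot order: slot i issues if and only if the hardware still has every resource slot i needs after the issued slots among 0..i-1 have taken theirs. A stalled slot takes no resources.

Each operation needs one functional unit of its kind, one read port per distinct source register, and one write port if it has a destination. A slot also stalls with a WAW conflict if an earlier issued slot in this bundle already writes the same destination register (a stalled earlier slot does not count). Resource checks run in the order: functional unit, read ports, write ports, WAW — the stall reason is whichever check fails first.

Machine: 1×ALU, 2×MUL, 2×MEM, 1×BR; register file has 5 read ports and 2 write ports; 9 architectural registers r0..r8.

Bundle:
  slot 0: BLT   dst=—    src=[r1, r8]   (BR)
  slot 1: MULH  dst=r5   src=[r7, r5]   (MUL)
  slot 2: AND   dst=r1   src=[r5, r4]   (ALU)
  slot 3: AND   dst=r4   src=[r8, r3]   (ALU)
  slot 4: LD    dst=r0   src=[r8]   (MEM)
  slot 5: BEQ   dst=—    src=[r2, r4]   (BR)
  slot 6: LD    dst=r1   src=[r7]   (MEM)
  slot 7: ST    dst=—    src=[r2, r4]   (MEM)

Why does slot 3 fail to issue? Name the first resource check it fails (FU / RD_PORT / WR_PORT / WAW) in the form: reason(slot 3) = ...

reason(slot 3) = RD_PORT

[0] BR needs rd=2 wr=0: ok; after: ALU=1 MUL=2 MEM=2 BR=0, R=3, W=2
[1] MUL needs rd=2 wr=1: ok; after: ALU=1 MUL=1 MEM=2 BR=0, R=1, W=1
[2] ALU needs rd=2 wr=1: RD_PORT; after: ALU=1 MUL=1 MEM=2 BR=0, R=1, W=1
[3] ALU needs rd=2 wr=1: RD_PORT; after: ALU=1 MUL=1 MEM=2 BR=0, R=1, W=1
[4] MEM needs rd=1 wr=1: ok; after: ALU=1 MUL=1 MEM=1 BR=0, R=0, W=0
[5] BR needs rd=2 wr=0: FU; after: ALU=1 MUL=1 MEM=1 BR=0, R=0, W=0
[6] MEM needs rd=1 wr=1: RD_PORT; after: ALU=1 MUL=1 MEM=1 BR=0, R=0, W=0
[7] MEM needs rd=2 wr=0: RD_PORT; after: ALU=1 MUL=1 MEM=1 BR=0, R=0, W=0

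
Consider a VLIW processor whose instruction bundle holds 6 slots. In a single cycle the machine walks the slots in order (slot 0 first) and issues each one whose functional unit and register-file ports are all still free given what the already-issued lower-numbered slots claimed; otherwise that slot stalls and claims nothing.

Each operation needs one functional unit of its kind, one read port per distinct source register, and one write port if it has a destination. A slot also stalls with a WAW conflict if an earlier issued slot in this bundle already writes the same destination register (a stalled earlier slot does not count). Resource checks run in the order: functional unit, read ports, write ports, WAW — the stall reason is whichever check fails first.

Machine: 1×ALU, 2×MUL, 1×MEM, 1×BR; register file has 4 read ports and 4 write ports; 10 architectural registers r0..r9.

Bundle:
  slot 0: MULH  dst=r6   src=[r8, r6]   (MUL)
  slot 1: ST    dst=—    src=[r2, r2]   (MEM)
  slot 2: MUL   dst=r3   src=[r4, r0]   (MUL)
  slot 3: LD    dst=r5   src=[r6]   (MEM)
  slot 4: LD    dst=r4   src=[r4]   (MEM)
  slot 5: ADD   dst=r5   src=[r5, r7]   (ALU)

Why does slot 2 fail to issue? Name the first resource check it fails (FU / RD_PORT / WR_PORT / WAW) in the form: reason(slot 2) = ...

reason(slot 2) = RD_PORT

(0) want 1×MUL +2rd +1wr — yes → AL1|MU1|ME1|BR1|rd2|wr3
(1) want 1×MEM +1rd +0wr — yes → AL1|MU1|ME0|BR1|rd1|wr3
(2) want 1×MUL +2rd +1wr — RD_PORT → AL1|MU1|ME0|BR1|rd1|wr3
(3) want 1×MEM +1rd +1wr — FU → AL1|MU1|ME0|BR1|rd1|wr3
(4) want 1×MEM +1rd +1wr — FU → AL1|MU1|ME0|BR1|rd1|wr3
(5) want 1×ALU +2rd +1wr — RD_PORT → AL1|MU1|ME0|BR1|rd1|wr3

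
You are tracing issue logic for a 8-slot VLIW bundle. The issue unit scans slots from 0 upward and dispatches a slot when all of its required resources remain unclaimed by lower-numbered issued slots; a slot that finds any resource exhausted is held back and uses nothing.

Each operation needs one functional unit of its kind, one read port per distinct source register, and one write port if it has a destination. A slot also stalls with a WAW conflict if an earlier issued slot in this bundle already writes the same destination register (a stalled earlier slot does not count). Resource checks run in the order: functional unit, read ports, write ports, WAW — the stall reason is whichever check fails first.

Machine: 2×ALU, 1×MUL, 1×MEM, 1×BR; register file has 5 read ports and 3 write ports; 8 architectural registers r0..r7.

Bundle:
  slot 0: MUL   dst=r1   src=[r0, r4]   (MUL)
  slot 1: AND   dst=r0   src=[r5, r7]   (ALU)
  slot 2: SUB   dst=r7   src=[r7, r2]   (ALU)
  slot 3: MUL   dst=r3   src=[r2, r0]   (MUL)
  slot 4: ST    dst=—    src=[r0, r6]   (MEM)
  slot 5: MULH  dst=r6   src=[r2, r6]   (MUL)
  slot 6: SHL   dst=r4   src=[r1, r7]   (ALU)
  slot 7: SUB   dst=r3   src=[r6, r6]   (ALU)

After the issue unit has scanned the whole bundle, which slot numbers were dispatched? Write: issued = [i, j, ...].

[0] MUL needs rd=2 wr=1: ok; after: ALU=2 MUL=0 MEM=1 BR=1, R=3, W=2
[1] ALU needs rd=2 wr=1: ok; after: ALU=1 MUL=0 MEM=1 BR=1, R=1, W=1
[2] ALU needs rd=2 wr=1: RD_PORT; after: ALU=1 MUL=0 MEM=1 BR=1, R=1, W=1
[3] MUL needs rd=2 wr=1: FU; after: ALU=1 MUL=0 MEM=1 BR=1, R=1, W=1
[4] MEM needs rd=2 wr=0: RD_PORT; after: ALU=1 MUL=0 MEM=1 BR=1, R=1, W=1
[5] MUL needs rd=2 wr=1: FU; after: ALU=1 MUL=0 MEM=1 BR=1, R=1, W=1
[6] ALU needs rd=2 wr=1: RD_PORT; after: ALU=1 MUL=0 MEM=1 BR=1, R=1, W=1
[7] ALU needs rd=1 wr=1: ok; after: ALU=0 MUL=0 MEM=1 BR=1, R=0, W=0

issued = [0, 1, 7]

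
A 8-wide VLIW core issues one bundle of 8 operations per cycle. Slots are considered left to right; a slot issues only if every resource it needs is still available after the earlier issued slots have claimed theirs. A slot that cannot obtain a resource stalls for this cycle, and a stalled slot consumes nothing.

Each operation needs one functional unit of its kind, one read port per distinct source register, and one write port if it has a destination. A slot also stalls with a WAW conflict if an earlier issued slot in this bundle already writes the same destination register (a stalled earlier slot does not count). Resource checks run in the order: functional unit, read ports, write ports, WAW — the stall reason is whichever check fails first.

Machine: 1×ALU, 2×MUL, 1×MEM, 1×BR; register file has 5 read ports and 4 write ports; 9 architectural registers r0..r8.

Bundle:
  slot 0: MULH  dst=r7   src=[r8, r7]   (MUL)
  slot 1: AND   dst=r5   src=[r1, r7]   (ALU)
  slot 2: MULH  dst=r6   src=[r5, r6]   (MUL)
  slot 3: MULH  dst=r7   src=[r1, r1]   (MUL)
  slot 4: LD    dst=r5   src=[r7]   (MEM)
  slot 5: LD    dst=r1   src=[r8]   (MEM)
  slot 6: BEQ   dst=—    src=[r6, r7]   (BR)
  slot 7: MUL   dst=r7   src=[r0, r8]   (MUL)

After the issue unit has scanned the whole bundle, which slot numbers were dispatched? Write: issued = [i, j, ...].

issued = [0, 1, 5]

slot 0 (MUL): ISSUE — free A1,Mu1,Ld1,B1 rp3 wp3
slot 1 (ALU): ISSUE — free A0,Mu1,Ld1,B1 rp1 wp2
slot 2 (MUL): stall RD_PORT — free A0,Mu1,Ld1,B1 rp1 wp2
slot 3 (MUL): stall WAW — free A0,Mu1,Ld1,B1 rp1 wp2
slot 4 (MEM): stall WAW — free A0,Mu1,Ld1,B1 rp1 wp2
slot 5 (MEM): ISSUE — free A0,Mu1,Ld0,B1 rp0 wp1
slot 6 (BR): stall RD_PORT — free A0,Mu1,Ld0,B1 rp0 wp1
slot 7 (MUL): stall RD_PORT — free A0,Mu1,Ld0,B1 rp0 wp1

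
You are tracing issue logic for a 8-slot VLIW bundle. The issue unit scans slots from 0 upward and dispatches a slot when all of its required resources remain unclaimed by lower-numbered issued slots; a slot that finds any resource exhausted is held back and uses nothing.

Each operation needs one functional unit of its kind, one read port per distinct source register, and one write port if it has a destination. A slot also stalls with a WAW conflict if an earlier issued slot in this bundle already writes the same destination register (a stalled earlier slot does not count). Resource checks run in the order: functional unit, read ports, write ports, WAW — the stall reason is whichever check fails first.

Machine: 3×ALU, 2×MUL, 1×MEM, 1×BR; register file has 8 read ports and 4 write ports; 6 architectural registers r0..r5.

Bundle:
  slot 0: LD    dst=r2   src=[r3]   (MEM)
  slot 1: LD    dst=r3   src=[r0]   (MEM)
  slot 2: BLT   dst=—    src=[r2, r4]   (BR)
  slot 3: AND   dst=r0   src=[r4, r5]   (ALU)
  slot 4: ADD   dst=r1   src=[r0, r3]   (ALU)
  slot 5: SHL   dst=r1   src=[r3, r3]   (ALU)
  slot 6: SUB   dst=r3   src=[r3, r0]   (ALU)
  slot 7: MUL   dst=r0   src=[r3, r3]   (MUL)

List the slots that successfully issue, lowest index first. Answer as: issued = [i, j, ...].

issued = [0, 2, 3, 4]

  0. MEM→r2 ⇒ go  {3A/2Mu/0Ld/1B | 7r 3w}
  1. MEM→r3 ⇒ no(FU)  {3A/2Mu/0Ld/1B | 7r 3w}
  2. BR ⇒ go  {3A/2Mu/0Ld/0B | 5r 3w}
  3. ALU→r0 ⇒ go  {2A/2Mu/0Ld/0B | 3r 2w}
  4. ALU→r1 ⇒ go  {1A/2Mu/0Ld/0B | 1r 1w}
  5. ALU→r1 ⇒ no(WAW)  {1A/2Mu/0Ld/0B | 1r 1w}
  6. ALU→r3 ⇒ no(RD_PORT)  {1A/2Mu/0Ld/0B | 1r 1w}
  7. MUL→r0 ⇒ no(WAW)  {1A/2Mu/0Ld/0B | 1r 1w}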